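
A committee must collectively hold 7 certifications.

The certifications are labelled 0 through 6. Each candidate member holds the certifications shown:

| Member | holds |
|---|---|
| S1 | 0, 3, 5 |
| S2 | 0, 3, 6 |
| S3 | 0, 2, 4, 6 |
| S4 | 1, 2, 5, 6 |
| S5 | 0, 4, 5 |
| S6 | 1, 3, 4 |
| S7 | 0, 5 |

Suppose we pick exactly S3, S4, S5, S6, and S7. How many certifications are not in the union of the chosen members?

0

Union of S3, S4, S5, S6, S7 = {0, 1, 2, 3, 4, 5, 6} — that's every certification, so 0 are uncovered.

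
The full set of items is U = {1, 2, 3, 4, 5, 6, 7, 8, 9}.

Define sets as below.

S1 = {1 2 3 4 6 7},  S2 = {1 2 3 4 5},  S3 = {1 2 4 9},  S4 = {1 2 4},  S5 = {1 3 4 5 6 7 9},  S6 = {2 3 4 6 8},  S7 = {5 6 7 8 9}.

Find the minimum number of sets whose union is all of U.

S2 and S7 together: S2 ∪ S7 = {1, 2, 3, 4, 5, 6, 7, 8, 9} — every item is covered.
No single set has all 9 items (the largest, S5, has 7), so 2 is optimal.

2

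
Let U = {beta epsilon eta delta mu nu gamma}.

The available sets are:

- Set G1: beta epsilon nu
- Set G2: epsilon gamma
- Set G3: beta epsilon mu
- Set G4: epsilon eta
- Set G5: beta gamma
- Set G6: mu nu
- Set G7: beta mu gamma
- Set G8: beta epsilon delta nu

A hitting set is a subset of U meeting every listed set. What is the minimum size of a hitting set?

3

Take H = {epsilon, mu, gamma}. Each listed set contains at least one of these, so H is a hitting set of size 3.
The sets G4, G5, G6 are pairwise disjoint, so any hitting set needs a separate element for each — at least 3. Hence 3 is optimal.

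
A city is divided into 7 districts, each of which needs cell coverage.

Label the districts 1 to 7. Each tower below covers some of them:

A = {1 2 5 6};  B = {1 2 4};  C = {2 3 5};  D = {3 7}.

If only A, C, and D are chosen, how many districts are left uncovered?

1

Union of A, C, D = {1, 2, 3, 5, 6, 7}.
Not covered: 4 — 1 district.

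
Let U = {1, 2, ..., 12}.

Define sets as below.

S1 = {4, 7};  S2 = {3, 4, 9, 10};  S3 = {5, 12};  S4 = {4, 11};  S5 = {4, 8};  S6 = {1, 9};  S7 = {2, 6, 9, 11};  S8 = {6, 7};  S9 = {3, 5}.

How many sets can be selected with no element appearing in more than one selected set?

S4, S6, S8, S9 are pairwise disjoint (S4={4,11}; S6={1,9}; S8={6,7}; S9={3,5}).
Every remaining set overlaps one of these, and no 5 of the listed sets are pairwise disjoint, so 4 is the maximum.

4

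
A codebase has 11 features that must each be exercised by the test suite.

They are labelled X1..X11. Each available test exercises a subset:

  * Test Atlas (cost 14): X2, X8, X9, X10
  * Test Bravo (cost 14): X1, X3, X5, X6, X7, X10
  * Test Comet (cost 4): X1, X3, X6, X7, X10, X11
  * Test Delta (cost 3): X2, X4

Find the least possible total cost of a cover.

Atlas, Bravo, Comet, Delta together cover every feature (Atlas ∪ Bravo ∪ Comet ∪ Delta = {X1, X2, X3, X4, X5, X6, X7, X8, X9, X10, X11}); total cost 14 + 14 + 4 + 3 = 35.
No covering selection has total cost below 35.

35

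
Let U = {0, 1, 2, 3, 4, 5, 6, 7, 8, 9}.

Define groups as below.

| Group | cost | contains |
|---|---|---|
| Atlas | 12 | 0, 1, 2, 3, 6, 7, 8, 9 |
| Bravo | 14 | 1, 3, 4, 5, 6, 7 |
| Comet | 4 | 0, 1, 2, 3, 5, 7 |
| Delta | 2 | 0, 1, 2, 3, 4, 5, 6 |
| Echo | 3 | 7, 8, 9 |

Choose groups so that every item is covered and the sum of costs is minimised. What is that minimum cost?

5

Delta, Echo together cover every item (Delta ∪ Echo = {0, 1, 2, 3, 4, 5, 6, 7, 8, 9}); total cost 2 + 3 = 5.
No covering selection has total cost below 5.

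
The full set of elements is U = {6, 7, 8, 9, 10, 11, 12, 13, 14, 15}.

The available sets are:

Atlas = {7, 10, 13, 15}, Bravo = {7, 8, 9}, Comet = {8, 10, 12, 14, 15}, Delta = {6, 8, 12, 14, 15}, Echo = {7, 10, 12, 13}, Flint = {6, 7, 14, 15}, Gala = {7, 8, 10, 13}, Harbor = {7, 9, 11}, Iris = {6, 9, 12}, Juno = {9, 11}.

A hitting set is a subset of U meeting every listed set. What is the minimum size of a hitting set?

3

H = {9, 10, 14} meets every set (each contains at least one member of H), and |H| = 3.
No choice of 2 elements meets every set, so 3 is the minimum.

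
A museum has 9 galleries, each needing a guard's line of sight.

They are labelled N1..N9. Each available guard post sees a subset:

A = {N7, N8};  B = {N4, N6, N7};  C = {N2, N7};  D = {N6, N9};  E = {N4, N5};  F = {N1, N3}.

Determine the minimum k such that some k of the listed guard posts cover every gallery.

5

A and C and D and E and F together: A ∪ C ∪ D ∪ E ∪ F = {N1, N2, N3, N4, N5, N6, N7, N8, N9} — every gallery is covered.
Only C contains N2, so C is forced; the remaining 7 galleries need at least 4 more guard posts (each remaining guard post adds at most 2) — so at least 5 guard posts are needed, and 5 is optimal.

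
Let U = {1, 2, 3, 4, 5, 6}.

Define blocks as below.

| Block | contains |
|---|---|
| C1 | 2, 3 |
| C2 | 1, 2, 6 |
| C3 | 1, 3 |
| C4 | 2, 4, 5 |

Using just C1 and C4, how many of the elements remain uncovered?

2

Union of C1, C4 = {2, 3, 4, 5}.
Not covered: 1, 6 — 2 elements.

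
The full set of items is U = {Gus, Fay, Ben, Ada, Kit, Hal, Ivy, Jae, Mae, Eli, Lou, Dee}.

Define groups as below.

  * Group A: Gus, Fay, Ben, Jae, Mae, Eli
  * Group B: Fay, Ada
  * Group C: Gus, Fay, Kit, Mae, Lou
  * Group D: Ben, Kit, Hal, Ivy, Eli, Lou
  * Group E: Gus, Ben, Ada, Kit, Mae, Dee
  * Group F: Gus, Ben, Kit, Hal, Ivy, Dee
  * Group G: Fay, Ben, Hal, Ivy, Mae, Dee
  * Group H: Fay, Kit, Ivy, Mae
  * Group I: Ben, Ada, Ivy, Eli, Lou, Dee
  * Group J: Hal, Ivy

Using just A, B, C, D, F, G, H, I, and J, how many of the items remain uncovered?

0

Union of A, B, C, D, F, G, H, I, J = {Gus, Fay, Ben, Ada, Kit, Hal, Ivy, Jae, Mae, Eli, Lou, Dee} — that's every item, so 0 are uncovered.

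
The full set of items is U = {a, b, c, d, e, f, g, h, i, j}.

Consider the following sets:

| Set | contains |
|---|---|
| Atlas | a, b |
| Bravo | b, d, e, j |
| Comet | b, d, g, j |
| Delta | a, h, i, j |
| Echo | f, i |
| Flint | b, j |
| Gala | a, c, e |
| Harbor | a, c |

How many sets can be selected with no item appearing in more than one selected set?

3

Bravo, Echo, Harbor are pairwise disjoint (Bravo={b,d,e,j}; Echo={f,i}; Harbor={a,c}).
Every remaining set overlaps one of these, and no 4 of the listed sets are pairwise disjoint, so 3 is the maximum.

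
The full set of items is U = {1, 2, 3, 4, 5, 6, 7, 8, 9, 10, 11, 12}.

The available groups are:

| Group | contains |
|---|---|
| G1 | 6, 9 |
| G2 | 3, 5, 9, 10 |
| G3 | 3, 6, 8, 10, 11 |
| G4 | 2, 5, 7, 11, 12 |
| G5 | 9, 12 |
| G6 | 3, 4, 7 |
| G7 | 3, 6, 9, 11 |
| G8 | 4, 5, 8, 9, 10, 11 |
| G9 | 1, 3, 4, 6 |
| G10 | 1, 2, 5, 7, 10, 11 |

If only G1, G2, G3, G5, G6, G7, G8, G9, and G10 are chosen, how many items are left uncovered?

Union of G1, G2, G3, G5, G6, G7, G8, G9, G10 = {1, 2, 3, 4, 5, 6, 7, 8, 9, 10, 11, 12} — that's every item, so 0 are uncovered.

0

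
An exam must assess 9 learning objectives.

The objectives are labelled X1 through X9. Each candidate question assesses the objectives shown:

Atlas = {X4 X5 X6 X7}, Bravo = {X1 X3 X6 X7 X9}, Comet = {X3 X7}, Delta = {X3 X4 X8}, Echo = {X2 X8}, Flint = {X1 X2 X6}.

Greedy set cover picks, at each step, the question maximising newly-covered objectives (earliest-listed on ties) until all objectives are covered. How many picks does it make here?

3

Greedy: pick Bravo (covers 5 new) → pick Atlas (covers 2 new) → pick Echo (covers 2 new). Total picks: 3.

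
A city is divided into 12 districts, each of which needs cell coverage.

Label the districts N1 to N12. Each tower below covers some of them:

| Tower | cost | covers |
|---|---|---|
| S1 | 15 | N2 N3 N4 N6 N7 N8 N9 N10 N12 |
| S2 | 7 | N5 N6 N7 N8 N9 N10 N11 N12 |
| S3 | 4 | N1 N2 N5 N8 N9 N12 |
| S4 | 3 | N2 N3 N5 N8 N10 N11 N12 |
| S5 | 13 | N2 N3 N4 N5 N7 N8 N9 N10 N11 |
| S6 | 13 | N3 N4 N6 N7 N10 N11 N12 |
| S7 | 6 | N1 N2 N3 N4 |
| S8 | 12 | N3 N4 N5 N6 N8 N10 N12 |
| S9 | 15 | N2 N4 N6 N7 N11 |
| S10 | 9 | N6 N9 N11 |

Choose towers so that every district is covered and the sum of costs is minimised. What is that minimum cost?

13

S2, S7 together cover every district (S2 ∪ S7 = {N1, N2, N3, N4, N5, N6, N7, N8, N9, N10, N11, N12}); total cost 7 + 6 = 13.
The greedy pick S4, S3, S2, S7 costs 20; no covering selection beats 13.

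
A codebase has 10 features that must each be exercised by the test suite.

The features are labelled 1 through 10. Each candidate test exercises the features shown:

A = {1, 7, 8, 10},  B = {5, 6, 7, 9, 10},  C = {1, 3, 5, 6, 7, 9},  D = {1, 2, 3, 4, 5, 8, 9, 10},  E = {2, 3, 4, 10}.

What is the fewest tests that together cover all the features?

B and D together: B ∪ D = {1, 2, 3, 4, 5, 6, 7, 8, 9, 10} — every feature is covered.
No single test has all 10 features (the largest, D, has 8), so 2 is optimal.

2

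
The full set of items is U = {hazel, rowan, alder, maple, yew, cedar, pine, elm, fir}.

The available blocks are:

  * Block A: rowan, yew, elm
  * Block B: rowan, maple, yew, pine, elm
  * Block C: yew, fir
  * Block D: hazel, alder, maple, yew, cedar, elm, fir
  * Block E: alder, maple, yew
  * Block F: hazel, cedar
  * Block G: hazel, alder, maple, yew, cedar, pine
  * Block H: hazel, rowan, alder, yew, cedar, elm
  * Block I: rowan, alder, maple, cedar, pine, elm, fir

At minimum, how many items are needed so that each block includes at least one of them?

T = {yew, cedar} meets every block (each contains at least one member of T), and |T| = 2.
The blocks A, F are pairwise disjoint, so any hitting set needs a separate item for each — at least 2. Hence 2 is optimal.

2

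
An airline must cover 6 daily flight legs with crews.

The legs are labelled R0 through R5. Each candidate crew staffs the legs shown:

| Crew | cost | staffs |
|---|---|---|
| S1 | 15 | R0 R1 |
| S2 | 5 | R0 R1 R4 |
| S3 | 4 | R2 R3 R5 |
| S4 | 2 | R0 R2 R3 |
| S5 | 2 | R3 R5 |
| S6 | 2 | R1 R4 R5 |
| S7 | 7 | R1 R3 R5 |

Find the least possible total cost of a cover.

S4, S6 together cover every leg (S4 ∪ S6 = {R0, R1, R2, R3, R4, R5}); total cost 2 + 2 = 4.
No covering selection has total cost below 4.

4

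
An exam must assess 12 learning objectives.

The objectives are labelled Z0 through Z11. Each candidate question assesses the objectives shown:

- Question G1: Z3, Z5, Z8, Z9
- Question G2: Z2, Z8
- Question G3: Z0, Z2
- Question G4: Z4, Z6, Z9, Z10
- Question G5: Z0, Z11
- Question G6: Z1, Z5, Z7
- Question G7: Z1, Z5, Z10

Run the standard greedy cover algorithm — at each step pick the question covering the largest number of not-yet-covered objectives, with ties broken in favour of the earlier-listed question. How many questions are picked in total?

Greedy: pick G1 (covers 4 new) → pick G4 (covers 3 new) → pick G3 (covers 2 new) → pick G6 (covers 2 new) → pick G5 (covers 1 new). Total picks: 5.

5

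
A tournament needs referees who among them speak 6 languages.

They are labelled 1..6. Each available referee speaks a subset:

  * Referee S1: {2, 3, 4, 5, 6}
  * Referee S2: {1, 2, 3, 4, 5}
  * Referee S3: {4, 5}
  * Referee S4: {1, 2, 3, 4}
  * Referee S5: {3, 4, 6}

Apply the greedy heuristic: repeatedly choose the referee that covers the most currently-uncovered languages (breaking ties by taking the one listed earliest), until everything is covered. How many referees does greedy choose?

2

Greedy: pick S1 (covers 5 new) → pick S2 (covers 1 new). Total picks: 2.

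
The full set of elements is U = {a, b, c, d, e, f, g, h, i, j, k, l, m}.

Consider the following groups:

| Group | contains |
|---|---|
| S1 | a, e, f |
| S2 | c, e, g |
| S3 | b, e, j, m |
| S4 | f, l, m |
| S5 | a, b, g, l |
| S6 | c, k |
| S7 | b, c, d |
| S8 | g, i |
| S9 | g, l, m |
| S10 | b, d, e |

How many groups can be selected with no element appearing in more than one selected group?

4

S4, S6, S8, S10 are pairwise disjoint (S4={f,l,m}; S6={c,k}; S8={g,i}; S10={b,d,e}).
Every remaining group overlaps one of these, and no 5 of the listed groups are pairwise disjoint, so 4 is the maximum.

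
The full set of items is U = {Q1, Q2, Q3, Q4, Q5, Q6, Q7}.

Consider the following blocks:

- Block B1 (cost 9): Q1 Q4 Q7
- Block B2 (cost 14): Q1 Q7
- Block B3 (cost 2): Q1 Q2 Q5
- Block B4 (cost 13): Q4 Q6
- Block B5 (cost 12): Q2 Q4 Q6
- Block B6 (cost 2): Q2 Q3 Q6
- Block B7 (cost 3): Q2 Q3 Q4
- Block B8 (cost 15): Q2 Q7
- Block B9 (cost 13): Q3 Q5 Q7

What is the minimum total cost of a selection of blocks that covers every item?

B1, B3, B6 together cover every item (B1 ∪ B3 ∪ B6 = {Q1, Q2, Q3, Q4, Q5, Q6, Q7}); total cost 9 + 2 + 2 = 13.
The greedy pick B3, B6, B7, B1 costs 16; no covering selection beats 13.

13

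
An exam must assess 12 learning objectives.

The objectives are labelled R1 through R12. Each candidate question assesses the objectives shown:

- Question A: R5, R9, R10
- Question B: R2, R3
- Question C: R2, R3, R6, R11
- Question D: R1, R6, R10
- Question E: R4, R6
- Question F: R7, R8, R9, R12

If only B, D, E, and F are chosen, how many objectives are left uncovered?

2

Union of B, D, E, F = {R1, R2, R3, R4, R6, R7, R8, R9, R10, R12}.
Not covered: R5, R11 — 2 objectives.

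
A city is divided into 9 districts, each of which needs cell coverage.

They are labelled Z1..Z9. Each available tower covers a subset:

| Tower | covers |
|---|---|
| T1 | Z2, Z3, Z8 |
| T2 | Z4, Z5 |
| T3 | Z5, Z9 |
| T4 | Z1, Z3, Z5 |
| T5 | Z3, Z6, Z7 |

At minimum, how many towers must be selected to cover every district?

5

Take {T1, T2, T3, T4, T5}. Their union is {Z1, Z2, Z3, Z4, Z5, Z6, Z7, Z8, Z9}, which is all 9 districts.
No 4 of the 5 towers cover everything (all 5 combinations miss at least one district), so 5 is optimal.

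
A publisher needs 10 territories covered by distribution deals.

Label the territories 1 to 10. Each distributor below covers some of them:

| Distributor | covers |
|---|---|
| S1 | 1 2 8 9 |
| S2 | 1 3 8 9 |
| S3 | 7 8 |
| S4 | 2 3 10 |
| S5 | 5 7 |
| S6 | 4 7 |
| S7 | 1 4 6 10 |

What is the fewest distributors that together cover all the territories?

4

Take {S1, S4, S5, S7}. Their union is {1, 2, 3, 4, 5, 6, 7, 8, 9, 10}, which is all 10 territories.
No 3 of the 7 distributors cover everything (all 35 combinations miss at least one territory), so 4 is optimal.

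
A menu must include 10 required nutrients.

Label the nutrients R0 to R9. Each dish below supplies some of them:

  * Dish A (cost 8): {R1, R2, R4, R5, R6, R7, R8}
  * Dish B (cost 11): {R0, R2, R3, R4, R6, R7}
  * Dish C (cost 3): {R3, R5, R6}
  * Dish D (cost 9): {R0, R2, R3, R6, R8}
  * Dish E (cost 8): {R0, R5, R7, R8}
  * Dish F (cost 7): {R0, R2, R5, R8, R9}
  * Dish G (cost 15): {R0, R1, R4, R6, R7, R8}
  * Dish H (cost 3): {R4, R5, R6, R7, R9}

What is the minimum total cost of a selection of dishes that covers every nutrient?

18

A, C, F together cover every nutrient (A ∪ C ∪ F = {R0, R1, R2, R3, R4, R5, R6, R7, R8, R9}); total cost 8 + 3 + 7 = 18.
The greedy pick H, D, A costs 20; no covering selection beats 18.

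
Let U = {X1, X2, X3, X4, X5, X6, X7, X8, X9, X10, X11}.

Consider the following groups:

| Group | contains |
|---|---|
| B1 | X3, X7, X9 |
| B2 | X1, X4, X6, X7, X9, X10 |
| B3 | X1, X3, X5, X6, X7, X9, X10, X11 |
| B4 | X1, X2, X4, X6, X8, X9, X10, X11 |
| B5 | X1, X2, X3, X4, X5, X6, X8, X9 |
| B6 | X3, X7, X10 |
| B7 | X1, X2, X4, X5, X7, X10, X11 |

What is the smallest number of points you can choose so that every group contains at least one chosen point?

H = {X2, X7} meets every group (each contains at least one member of H), and |H| = 2.
No single point lies in every group, so at least 2 are needed and 2 is optimal.

2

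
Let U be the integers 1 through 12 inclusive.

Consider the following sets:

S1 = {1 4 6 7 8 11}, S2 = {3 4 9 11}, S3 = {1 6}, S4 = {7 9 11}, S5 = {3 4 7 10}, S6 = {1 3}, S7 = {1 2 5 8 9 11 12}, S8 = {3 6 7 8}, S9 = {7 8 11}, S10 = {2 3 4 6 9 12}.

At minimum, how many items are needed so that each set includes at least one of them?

Take H = {1, 3, 11}. Each listed set contains at least one of these, so H is a hitting set of size 3.
No choice of 2 items meets every set, so 3 is the minimum.

3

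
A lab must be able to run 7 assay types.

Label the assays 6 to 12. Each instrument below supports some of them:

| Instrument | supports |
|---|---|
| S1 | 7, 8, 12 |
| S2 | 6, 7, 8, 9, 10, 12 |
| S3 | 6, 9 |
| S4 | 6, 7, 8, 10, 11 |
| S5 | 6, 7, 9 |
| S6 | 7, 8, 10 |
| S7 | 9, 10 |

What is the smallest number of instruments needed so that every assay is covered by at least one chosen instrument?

2

Take {S2, S4}. Their union is {6, 7, 8, 9, 10, 11, 12}, which is all 7 assays.
No single instrument has all 7 assays (the largest, S2, has 6), so 2 is optimal.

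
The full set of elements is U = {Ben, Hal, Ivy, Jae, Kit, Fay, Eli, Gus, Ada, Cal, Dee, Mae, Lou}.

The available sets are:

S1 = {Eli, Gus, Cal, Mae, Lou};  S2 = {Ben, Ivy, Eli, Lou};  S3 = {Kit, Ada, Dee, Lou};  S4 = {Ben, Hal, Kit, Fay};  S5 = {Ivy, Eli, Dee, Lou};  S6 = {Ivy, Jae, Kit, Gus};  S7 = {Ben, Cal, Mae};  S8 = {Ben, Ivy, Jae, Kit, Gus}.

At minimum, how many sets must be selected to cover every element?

S1, S3, S4, and S6 cover everything between them: the union {Ben, Hal, Ivy, Jae, Kit, Fay, Eli, Gus, Ada, Cal, Dee, Mae, Lou} is all of U.
Only S3 contains Ada, so S3 is forced; the remaining 9 elements need at least 3 more sets (each remaining set adds at most 4) — so at least 4 sets are needed, and 4 is optimal.

4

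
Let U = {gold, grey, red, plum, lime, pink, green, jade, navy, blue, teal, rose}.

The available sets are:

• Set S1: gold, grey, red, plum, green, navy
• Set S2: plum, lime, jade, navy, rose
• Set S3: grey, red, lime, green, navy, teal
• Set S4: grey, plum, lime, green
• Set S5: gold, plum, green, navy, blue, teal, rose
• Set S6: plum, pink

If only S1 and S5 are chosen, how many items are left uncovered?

Union of S1, S5 = {gold, grey, red, plum, green, navy, blue, teal, rose}.
Not covered: lime, pink, jade — 3 items.

3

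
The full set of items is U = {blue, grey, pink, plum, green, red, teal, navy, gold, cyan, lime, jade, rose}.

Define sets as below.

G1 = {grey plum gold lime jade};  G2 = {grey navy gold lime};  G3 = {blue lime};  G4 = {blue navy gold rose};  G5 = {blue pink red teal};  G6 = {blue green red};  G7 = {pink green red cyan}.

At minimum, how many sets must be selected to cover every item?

G1, G4, G5, and G7 cover everything between them: the union {blue, grey, pink, plum, green, red, teal, navy, gold, cyan, lime, jade, rose} is all of U.
Only G4 contains rose, so G4 is forced; the remaining 9 items need at least 3 more sets (each remaining set adds at most 4) — so at least 4 sets are needed, and 4 is optimal.

4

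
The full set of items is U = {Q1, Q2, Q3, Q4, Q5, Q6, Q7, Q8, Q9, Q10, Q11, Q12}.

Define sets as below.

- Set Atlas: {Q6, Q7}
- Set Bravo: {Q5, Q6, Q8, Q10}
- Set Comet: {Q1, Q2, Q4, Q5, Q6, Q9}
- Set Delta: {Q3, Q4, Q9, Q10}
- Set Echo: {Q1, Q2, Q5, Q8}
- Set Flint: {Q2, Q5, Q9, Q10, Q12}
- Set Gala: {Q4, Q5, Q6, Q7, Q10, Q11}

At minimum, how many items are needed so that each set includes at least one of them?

3

H = {Q3, Q5, Q6} meets every set (each contains at least one member of H), and |H| = 3.
The sets Atlas, Delta, Echo are pairwise disjoint, so any hitting set needs a separate item for each — at least 3. Hence 3 is optimal.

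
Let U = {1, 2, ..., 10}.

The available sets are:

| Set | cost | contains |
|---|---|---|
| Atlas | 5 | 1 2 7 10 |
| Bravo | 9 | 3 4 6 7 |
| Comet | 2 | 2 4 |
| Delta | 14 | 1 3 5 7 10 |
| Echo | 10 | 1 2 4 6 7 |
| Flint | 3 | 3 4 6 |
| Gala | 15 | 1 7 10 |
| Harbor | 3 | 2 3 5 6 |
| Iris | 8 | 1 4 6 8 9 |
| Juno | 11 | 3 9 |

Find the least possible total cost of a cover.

16

Atlas, Harbor, Iris together cover every item (Atlas ∪ Harbor ∪ Iris = {1, 2, 3, 4, 5, 6, 7, 8, 9, 10}); total cost 5 + 3 + 8 = 16.
The greedy pick Harbor, Atlas, Comet, Iris costs 18; no covering selection beats 16.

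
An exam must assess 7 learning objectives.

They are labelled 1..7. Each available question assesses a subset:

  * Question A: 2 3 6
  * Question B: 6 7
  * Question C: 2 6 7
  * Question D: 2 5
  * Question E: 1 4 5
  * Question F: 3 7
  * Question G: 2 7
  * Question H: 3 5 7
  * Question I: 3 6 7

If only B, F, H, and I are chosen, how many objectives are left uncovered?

3

Union of B, F, H, I = {3, 5, 6, 7}.
Not covered: 1, 2, 4 — 3 objectives.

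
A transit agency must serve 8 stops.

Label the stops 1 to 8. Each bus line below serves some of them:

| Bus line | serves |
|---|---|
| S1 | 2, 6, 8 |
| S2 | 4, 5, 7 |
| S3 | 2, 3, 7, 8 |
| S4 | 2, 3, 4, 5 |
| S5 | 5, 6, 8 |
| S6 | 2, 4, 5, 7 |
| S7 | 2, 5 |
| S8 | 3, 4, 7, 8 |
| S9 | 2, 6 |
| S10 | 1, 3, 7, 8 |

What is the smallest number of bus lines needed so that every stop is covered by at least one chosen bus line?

S1 and S2 and S10 together: S1 ∪ S2 ∪ S10 = {1, 2, 3, 4, 5, 6, 7, 8} — every stop is covered.
Only S10 contains 1, so S10 is forced; the remaining 4 stops need at least 2 more bus lines (each remaining bus line adds at most 3) — so at least 3 bus lines are needed, and 3 is optimal.

3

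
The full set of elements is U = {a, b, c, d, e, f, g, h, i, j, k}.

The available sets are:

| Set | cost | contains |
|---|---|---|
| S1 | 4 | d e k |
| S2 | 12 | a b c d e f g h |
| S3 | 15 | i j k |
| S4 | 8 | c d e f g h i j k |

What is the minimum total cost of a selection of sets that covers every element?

S2, S4 together cover every element (S2 ∪ S4 = {a, b, c, d, e, f, g, h, i, j, k}); total cost 12 + 8 = 20.
No covering selection has total cost below 20.

20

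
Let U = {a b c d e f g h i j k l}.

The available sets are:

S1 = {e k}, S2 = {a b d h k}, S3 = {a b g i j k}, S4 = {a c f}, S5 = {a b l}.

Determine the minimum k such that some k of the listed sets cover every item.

5

S1 and S2 and S3 and S4 and S5 together: S1 ∪ S2 ∪ S3 ∪ S4 ∪ S5 = {a, b, c, d, e, f, g, h, i, j, k, l} — every item is covered.
No 4 of the 5 sets cover everything (all 5 combinations miss at least one item), so 5 is optimal.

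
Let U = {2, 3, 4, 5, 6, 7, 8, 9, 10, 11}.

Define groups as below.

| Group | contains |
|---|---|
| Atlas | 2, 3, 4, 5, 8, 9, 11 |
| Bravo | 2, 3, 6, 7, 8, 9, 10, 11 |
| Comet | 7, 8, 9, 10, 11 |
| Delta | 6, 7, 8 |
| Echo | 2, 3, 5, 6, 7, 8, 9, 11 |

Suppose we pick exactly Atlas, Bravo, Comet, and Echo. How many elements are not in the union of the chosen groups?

Union of Atlas, Bravo, Comet, Echo = {2, 3, 4, 5, 6, 7, 8, 9, 10, 11} — that's every element, so 0 are uncovered.

0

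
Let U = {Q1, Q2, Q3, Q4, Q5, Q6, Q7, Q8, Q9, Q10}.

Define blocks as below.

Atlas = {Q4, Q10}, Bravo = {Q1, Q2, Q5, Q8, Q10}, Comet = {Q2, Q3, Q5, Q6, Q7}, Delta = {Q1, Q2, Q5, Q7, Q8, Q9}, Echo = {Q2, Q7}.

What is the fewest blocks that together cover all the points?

Take {Atlas, Comet, Delta}. Their union is {Q1, Q2, Q3, Q4, Q5, Q6, Q7, Q8, Q9, Q10}, which is all 10 points.
Only Comet contains Q3, so Comet is forced; the remaining 5 points need at least 2 more blocks (each remaining block adds at most 3) — so at least 3 blocks are needed, and 3 is optimal.

3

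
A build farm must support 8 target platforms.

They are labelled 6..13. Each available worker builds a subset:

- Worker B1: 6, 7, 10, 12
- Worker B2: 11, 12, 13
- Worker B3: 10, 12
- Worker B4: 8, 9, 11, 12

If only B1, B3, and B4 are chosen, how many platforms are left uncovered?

Union of B1, B3, B4 = {6, 7, 8, 9, 10, 11, 12}.
Not covered: 13 — 1 platform.

1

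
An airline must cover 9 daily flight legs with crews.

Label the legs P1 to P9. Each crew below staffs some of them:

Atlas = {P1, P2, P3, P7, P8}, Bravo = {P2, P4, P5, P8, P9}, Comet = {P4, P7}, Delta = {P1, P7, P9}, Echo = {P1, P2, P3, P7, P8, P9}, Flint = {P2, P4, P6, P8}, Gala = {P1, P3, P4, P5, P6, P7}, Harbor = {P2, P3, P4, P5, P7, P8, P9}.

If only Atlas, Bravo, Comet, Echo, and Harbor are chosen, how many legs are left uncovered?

Union of Atlas, Bravo, Comet, Echo, Harbor = {P1, P2, P3, P4, P5, P7, P8, P9}.
Not covered: P6 — 1 leg.

1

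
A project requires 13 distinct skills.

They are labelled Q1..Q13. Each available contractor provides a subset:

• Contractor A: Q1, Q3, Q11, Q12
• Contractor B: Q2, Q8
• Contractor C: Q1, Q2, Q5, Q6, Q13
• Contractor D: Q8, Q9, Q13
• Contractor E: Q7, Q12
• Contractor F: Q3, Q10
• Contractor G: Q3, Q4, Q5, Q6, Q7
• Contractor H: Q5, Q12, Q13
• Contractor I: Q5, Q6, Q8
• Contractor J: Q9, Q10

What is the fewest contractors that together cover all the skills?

5

A and B and C and G and J together: A ∪ B ∪ C ∪ G ∪ J = {Q1, Q2, Q3, Q4, Q5, Q6, Q7, Q8, Q9, Q10, Q11, Q12, Q13} — every skill is covered.
No 4 of the 10 contractors cover everything (all 210 combinations miss at least one skill), so 5 is optimal.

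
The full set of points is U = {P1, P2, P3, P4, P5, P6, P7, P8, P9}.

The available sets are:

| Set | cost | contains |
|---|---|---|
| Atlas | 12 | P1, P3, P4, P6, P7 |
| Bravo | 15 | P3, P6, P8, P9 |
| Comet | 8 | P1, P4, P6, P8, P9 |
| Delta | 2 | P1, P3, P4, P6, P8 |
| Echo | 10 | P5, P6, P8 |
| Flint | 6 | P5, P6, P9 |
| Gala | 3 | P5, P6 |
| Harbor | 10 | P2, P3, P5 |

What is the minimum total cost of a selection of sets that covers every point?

Atlas, Comet, Harbor together cover every point (Atlas ∪ Comet ∪ Harbor = {P1, P2, P3, P4, P5, P6, P7, P8, P9}); total cost 12 + 8 + 10 = 30.
No covering selection has total cost below 30.

30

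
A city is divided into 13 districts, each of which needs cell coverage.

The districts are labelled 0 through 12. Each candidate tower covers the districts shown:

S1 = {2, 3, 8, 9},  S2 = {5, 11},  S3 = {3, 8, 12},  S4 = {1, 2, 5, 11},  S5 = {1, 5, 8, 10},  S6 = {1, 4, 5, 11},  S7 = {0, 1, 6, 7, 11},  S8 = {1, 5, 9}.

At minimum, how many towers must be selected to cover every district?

S1 and S3 and S5 and S6 and S7 together: S1 ∪ S3 ∪ S5 ∪ S6 ∪ S7 = {0, 1, 2, 3, 4, 5, 6, 7, 8, 9, 10, 11, 12} — every district is covered.
No 4 of the 8 towers cover everything (all 70 combinations miss at least one district), so 5 is optimal.

5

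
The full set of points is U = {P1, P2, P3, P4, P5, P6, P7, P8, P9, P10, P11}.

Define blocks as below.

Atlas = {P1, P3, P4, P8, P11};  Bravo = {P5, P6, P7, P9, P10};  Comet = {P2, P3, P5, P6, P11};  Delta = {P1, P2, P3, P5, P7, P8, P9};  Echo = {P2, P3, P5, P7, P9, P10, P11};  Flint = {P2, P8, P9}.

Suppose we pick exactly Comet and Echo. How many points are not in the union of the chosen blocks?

3

Union of Comet, Echo = {P2, P3, P5, P6, P7, P9, P10, P11}.
Not covered: P1, P4, P8 — 3 points.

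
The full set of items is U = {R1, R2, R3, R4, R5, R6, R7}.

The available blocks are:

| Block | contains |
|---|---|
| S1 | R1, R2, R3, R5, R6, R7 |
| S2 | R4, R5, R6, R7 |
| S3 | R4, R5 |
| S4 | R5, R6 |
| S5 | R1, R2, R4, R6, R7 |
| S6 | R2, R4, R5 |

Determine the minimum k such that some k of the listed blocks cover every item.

S1 and S3 together: S1 ∪ S3 = {R1, R2, R3, R4, R5, R6, R7} — every item is covered.
No single block has all 7 items (the largest, S1, has 6), so 2 is optimal.

2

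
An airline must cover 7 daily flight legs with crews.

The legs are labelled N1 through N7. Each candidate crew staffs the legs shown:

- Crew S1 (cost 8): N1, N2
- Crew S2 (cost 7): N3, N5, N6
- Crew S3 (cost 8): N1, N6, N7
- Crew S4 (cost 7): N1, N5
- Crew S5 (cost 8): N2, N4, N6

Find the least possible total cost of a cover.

S2, S3, S5 together cover every leg (S2 ∪ S3 ∪ S5 = {N1, N2, N3, N4, N5, N6, N7}); total cost 7 + 8 + 8 = 23.
The greedy pick S2, S1, S3, S5 costs 31; no covering selection beats 23.

23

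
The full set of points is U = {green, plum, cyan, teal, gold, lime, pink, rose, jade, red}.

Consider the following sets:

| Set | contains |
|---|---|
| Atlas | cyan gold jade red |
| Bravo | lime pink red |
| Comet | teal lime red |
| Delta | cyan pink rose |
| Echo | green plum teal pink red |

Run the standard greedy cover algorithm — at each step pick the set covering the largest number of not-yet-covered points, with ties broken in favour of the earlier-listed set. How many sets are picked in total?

4

Greedy: pick Echo (covers 5 new) → pick Atlas (covers 3 new) → pick Bravo (covers 1 new) → pick Delta (covers 1 new). Total picks: 4.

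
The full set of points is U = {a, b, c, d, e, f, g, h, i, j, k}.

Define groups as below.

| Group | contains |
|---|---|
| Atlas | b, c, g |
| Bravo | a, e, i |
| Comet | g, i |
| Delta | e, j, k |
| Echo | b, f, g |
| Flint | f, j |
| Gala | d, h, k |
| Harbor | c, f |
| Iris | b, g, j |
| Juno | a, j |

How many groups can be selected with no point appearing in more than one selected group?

4

Bravo, Gala, Harbor, Iris are pairwise disjoint (Bravo={a,e,i}; Gala={d,h,k}; Harbor={c,f}; Iris={b,g,j}).
Every remaining group overlaps one of these, and no 5 of the listed groups are pairwise disjoint, so 4 is the maximum.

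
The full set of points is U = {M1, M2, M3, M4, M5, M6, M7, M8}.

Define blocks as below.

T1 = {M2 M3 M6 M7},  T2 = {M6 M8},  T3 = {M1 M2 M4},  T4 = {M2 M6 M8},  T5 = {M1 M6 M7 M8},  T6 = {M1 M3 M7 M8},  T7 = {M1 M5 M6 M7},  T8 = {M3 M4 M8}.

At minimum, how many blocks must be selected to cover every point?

3

T1 and T7 and T8 together: T1 ∪ T7 ∪ T8 = {M1, M2, M3, M4, M5, M6, M7, M8} — every point is covered.
Only T7 contains M5, so T7 is forced; the remaining 4 points need at least 2 more blocks (each remaining block adds at most 3) — so at least 3 blocks are needed, and 3 is optimal.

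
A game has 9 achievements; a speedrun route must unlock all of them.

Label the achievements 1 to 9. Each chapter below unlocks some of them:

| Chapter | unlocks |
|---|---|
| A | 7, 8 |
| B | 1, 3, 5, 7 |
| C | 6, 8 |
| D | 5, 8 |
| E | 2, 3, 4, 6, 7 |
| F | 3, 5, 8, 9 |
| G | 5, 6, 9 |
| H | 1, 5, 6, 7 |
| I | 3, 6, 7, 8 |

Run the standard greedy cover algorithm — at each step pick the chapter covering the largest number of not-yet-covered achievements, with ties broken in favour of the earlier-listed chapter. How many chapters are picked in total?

3

Greedy: pick E (covers 5 new) → pick F (covers 3 new) → pick B (covers 1 new). Total picks: 3.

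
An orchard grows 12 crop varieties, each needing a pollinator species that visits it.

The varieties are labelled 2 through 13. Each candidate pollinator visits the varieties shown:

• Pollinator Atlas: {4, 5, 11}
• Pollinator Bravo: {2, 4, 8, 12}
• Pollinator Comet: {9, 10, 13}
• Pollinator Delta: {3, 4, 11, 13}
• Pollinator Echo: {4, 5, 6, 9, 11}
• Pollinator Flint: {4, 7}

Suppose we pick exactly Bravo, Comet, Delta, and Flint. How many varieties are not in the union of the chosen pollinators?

Union of Bravo, Comet, Delta, Flint = {2, 3, 4, 7, 8, 9, 10, 11, 12, 13}.
Not covered: 5, 6 — 2 varieties.

2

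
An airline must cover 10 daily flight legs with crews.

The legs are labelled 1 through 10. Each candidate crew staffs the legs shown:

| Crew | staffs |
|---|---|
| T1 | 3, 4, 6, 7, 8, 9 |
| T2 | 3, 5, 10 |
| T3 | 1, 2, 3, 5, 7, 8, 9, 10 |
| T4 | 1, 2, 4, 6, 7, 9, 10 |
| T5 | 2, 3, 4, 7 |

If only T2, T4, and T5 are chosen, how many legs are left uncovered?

Union of T2, T4, T5 = {1, 2, 3, 4, 5, 6, 7, 9, 10}.
Not covered: 8 — 1 leg.

1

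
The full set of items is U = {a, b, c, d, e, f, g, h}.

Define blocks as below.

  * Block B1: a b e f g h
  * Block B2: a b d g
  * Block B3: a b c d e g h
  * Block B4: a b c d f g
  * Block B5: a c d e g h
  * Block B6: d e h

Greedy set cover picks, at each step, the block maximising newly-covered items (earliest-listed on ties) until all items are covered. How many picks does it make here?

Greedy: pick B3 (covers 7 new) → pick B1 (covers 1 new). Total picks: 2.

2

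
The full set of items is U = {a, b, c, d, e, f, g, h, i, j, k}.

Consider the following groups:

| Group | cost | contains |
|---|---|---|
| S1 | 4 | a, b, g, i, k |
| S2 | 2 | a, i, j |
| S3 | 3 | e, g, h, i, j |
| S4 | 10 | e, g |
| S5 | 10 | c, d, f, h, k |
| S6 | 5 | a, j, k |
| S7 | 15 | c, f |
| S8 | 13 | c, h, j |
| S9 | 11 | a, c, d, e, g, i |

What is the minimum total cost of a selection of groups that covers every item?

S1, S3, S5 together cover every item (S1 ∪ S3 ∪ S5 = {a, b, c, d, e, f, g, h, i, j, k}); total cost 4 + 3 + 10 = 17.
No covering selection has total cost below 17.

17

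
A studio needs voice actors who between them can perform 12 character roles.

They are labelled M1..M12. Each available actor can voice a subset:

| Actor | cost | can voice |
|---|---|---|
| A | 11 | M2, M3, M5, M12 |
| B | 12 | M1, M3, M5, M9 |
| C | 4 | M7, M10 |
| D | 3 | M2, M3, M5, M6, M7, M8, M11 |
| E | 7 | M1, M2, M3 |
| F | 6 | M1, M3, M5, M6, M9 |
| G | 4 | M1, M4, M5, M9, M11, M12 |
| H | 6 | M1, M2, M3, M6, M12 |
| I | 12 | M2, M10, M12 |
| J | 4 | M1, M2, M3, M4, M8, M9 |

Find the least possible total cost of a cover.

C, D, G together cover every role (C ∪ D ∪ G = {M1, M2, M3, M4, M5, M6, M7, M8, M9, M10, M11, M12}); total cost 4 + 3 + 4 = 11.
No covering selection has total cost below 11.

11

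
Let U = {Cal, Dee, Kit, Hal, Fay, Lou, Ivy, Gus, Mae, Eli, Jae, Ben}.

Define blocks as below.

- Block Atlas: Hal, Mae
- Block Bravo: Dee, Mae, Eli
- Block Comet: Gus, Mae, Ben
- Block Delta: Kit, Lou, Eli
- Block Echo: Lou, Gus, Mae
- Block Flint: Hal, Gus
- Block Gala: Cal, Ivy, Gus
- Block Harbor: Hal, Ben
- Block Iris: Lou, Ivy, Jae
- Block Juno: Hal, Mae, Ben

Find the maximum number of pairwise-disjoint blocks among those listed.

3

Bravo, Gala, Harbor are pairwise disjoint (Bravo={Dee,Mae,Eli}; Gala={Cal,Ivy,Gus}; Harbor={Hal,Ben}).
Every remaining block overlaps one of these, and no 4 of the listed blocks are pairwise disjoint, so 3 is the maximum.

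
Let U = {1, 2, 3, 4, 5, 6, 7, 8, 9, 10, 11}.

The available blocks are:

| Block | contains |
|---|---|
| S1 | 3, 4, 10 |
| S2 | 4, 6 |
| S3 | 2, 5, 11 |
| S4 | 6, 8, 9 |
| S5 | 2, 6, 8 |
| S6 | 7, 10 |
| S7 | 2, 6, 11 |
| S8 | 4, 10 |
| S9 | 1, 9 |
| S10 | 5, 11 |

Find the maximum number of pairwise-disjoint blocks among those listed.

S2, S3, S6, S9 are pairwise disjoint (S2={4,6}; S3={2,5,11}; S6={7,10}; S9={1,9}).
Every remaining block overlaps one of these, and no 5 of the listed blocks are pairwise disjoint, so 4 is the maximum.

4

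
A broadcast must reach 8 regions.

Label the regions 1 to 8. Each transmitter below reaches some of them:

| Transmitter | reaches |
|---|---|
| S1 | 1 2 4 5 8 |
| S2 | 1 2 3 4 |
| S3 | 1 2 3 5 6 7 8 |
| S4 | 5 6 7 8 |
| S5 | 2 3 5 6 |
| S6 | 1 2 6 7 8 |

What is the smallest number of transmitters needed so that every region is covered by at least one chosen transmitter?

Take {S2, S3}. Their union is {1, 2, 3, 4, 5, 6, 7, 8}, which is all 8 regions.
No single transmitter has all 8 regions (the largest, S3, has 7), so 2 is optimal.

2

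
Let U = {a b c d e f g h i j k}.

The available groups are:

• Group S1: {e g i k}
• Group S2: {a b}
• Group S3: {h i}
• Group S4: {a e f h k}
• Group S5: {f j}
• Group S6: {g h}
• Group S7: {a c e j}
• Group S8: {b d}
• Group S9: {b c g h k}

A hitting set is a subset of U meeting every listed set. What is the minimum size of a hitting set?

Take T = {b, h, i, j}. Each listed group contains at least one of these, so T is a hitting set of size 4.
No choice of 3 elements meets every group, so 4 is the minimum.

4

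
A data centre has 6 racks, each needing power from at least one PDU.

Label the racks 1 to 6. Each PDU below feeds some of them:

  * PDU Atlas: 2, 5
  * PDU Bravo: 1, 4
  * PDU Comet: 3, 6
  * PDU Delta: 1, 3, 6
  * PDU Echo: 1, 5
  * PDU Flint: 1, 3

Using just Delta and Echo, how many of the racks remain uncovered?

Union of Delta, Echo = {1, 3, 5, 6}.
Not covered: 2, 4 — 2 racks.

2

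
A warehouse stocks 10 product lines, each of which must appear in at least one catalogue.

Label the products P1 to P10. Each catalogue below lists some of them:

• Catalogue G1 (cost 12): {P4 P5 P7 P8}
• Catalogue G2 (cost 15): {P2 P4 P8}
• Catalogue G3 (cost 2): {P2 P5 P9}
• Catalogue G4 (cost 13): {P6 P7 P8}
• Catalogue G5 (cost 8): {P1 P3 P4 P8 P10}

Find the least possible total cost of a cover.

G3, G4, G5 together cover every product (G3 ∪ G4 ∪ G5 = {P1, P2, P3, P4, P5, P6, P7, P8, P9, P10}); total cost 2 + 13 + 8 = 23.
No covering selection has total cost below 23.

23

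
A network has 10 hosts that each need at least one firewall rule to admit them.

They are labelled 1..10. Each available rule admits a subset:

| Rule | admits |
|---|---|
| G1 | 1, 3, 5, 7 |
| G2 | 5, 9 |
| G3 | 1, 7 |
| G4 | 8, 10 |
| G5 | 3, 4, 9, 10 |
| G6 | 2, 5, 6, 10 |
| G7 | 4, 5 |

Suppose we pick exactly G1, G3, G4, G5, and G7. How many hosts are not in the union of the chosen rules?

Union of G1, G3, G4, G5, G7 = {1, 3, 4, 5, 7, 8, 9, 10}.
Not covered: 2, 6 — 2 hosts.

2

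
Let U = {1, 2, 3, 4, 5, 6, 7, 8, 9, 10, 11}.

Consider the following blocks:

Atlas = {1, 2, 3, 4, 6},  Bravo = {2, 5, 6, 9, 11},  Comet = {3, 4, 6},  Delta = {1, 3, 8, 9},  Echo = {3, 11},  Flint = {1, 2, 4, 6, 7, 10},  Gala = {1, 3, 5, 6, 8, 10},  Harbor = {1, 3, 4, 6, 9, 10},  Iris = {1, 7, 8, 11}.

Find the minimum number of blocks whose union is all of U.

3

Bravo and Delta and Flint together: Bravo ∪ Delta ∪ Flint = {1, 2, 3, 4, 5, 6, 7, 8, 9, 10, 11} — every element is covered.
No 2 of the 9 blocks cover everything (all 36 combinations miss at least one element), so 3 is optimal.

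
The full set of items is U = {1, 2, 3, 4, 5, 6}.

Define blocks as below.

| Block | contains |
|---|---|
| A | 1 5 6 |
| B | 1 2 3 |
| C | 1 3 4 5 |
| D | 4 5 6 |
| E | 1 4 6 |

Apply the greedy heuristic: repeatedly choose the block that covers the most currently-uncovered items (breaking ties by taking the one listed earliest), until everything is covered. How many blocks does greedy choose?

Greedy: pick C (covers 4 new) → pick A (covers 1 new) → pick B (covers 1 new). Total picks: 3.
(The true minimum cover uses only 2 blocks, so greedy is not optimal here.)

3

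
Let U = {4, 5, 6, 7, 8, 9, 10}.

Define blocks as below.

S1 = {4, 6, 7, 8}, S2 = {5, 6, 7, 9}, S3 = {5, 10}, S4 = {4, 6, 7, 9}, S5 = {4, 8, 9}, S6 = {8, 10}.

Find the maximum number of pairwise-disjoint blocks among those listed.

2

S1, S3 are pairwise disjoint (S1={4,6,7,8}; S3={5,10}).
Every remaining block overlaps one of these, and no 3 of the listed blocks are pairwise disjoint, so 2 is the maximum.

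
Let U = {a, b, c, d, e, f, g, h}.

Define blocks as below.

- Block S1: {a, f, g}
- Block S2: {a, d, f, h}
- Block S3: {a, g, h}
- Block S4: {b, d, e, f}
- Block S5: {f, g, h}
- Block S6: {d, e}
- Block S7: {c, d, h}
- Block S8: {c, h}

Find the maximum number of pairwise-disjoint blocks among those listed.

S1, S6, S8 are pairwise disjoint (S1={a,f,g}; S6={d,e}; S8={c,h}).
Every remaining block overlaps one of these, and no 4 of the listed blocks are pairwise disjoint, so 3 is the maximum.

3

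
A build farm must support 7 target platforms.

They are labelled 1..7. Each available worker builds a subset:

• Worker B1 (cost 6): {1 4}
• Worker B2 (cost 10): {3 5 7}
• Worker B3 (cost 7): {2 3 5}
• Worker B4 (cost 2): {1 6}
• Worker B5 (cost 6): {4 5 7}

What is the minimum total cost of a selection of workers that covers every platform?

B3, B4, B5 together cover every platform (B3 ∪ B4 ∪ B5 = {1, 2, 3, 4, 5, 6, 7}); total cost 7 + 2 + 6 = 15.
No covering selection has total cost below 15.

15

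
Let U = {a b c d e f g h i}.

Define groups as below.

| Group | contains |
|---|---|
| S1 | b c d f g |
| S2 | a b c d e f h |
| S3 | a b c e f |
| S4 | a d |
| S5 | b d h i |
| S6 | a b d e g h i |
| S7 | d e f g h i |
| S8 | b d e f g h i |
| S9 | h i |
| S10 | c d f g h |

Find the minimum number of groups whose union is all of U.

2

Take {S2, S7}. Their union is {a, b, c, d, e, f, g, h, i}, which is all 9 elements.
No single group has all 9 elements (the largest, S2, has 7), so 2 is optimal.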